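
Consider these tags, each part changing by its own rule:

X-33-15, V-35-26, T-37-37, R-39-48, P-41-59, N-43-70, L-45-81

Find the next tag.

J-47-92

Letter: letters move back 2 places in the alphabet; X, V, T, R, P, N, L → J.
Second component — +2 each step: 33, 35, 37, 39, 41, 43, 45 → 47.
Third component goes 15, 26, 37, 48, 59, 70, 81 → 92 (+11 each step).
So the next tag is J-47-92.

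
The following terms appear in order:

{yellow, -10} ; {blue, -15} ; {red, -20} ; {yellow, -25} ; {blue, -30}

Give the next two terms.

For the colour, repeats yellow → blue → red: yellow, blue, red, yellow, blue → red → yellow.
Second part: −5 each step; -10, -15, -20, -25, -30 → -35 → -40.
Putting the parts together: {red, -35} and then {yellow, -40}.

{red, -35}, {yellow, -40}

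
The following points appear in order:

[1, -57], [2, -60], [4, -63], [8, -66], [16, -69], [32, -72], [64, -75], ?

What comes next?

[128, -78]

First component — ×2 each step: 1, 2, 4, 8, 16, 32, 64 → 128.
Second component: −3 each step; -57, -60, -63, -66, -69, -72, -75 → -78.
Combining the parts gives [128, -78].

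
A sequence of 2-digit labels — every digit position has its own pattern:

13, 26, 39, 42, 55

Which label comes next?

68

First digit: +1 each step, mod 10, so 1, 2, 3, 4, 5 → 6.
Second digit: 3, 6, 9, 2, 5 → 8 (+3 each step, mod 10).
Combining the parts gives 68.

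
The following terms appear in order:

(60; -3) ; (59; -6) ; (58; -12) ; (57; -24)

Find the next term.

(56; -48)

First component — −1 each step: 60, 59, 58, 57 → 56.
For the second component, ×2 each step: -3, -6, -12, -24 → -48.
Combining the parts gives (56; -48).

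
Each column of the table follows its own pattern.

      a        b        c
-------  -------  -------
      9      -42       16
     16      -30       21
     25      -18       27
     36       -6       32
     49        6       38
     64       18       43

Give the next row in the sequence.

81  30  49

Column a: 9, 16, 25, 36, 49, 64 → 81 (perfect squares: 3², 4², 5², …).
For the column b, +12 each step: -42, -30, -18, -6, 6, 18 → 30.
Column c — alternating steps +5, +6, +5, +6, …: 16, 21, 27, 32, 38, 43 → 49.
Combining the parts gives 81  30  49.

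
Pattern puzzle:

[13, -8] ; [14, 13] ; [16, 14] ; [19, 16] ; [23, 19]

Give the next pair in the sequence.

[28, 23]

First part — differences are 1, 2, 3, … (increasing by 1 each time): 13, 14, 16, 19, 23 → 28.
Second part: always the previous value of the first part; -8, 13, 14, 16, 19 → 23.
So the next pair is [28, 23].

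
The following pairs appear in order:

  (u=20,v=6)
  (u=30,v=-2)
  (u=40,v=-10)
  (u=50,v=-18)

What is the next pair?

U: 20, 30, 40, 50 → 60 (+10 each step).
V goes 6, -2, -10, -18 → -26 (−8 each step).
Combining the parts gives (u=60,v=-26).

(u=60,v=-26)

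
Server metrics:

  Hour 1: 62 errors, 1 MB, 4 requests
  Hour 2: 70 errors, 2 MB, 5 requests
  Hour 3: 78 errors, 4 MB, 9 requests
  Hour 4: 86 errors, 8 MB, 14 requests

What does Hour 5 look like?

Errors: 62, 70, 78, 86 → 94 (+8 each step).
MB: 1, 2, 4, 8 → 16 (×2 each step).
Requests: each term is the sum of the two before it, so 4, 5, 9, 14 → 23.
Putting it together: 94 errors, 16 MB, 23 requests.

94 errors, 16 MB, 23 requests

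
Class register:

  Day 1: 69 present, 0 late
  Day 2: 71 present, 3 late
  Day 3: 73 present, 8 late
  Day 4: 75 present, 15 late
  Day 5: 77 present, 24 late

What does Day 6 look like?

Present — +2 each step: 69, 71, 73, 75, 77 → 79.
Late — differences are 3, 5, 7, … (increasing by 2 each time): 0, 3, 8, 15, 24 → 35.
Combining the parts gives 79 present, 35 late.

79 present, 35 late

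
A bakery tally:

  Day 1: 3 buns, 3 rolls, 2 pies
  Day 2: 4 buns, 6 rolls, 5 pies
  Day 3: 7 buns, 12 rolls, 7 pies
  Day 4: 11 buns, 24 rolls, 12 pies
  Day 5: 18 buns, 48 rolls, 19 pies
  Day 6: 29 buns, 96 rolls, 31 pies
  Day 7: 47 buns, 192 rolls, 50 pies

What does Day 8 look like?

Buns — each term is the sum of the two before it: 3, 4, 7, 11, 18, 29, 47 → 76.
Rolls: ×2 each step, so 3, 6, 12, 24, 48, 96, 192 → 384.
Pies: each term is the sum of the two before it, so 2, 5, 7, 12, 19, 31, 50 → 81.
Combining the parts gives 76 buns, 384 rolls, 81 pies.

76 buns, 384 rolls, 81 pies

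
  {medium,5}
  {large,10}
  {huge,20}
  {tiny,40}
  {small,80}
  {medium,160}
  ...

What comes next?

Size — repeats medium → large → huge → tiny → small: medium, large, huge, tiny, small, medium → large.
Second slot goes 5, 10, 20, 40, 80, 160 → 320 (×2 each step).
So the next pair is {large,320}.

{large,320}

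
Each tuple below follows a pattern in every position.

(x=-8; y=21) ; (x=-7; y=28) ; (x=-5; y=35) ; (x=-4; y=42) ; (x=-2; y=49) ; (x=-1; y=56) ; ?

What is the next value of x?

1

X: -8, -7, -5, -4, -2, -1 → 1 (alternating steps +1, +2, +1, +2, …).
Y: +7 each step; 21, 28, 35, 42, 49, 56 → 63.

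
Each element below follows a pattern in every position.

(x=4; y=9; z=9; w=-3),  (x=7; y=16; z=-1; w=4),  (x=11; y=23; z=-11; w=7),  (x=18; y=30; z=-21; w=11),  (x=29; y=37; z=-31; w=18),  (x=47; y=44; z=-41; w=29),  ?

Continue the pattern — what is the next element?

(x=76; y=51; z=-51; w=47)

X: each term is the sum of the two before it, so 4, 7, 11, 18, 29, 47 → 76.
Y: +7 each step, so 9, 16, 23, 30, 37, 44 → 51.
Z: −10 each step; 9, -1, -11, -21, -31, -41 → -51.
W — always the previous value of the x: -3, 4, 7, 11, 18, 29 → 47.
So the next element is (x=76; y=51; z=-51; w=47).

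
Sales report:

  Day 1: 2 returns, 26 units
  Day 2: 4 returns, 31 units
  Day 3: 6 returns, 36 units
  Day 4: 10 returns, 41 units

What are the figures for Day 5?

Returns: each term is the sum of the two before it; 2, 4, 6, 10 → 16.
Units: +5 each step, so 26, 31, 36, 41 → 46.
So the next row is 16 returns, 46 units.

16 returns, 46 units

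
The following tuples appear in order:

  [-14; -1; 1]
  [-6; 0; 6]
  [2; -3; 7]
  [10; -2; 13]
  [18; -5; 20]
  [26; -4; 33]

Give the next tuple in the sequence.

[34; -7; 53]

First part: +8 each step; -14, -6, 2, 10, 18, 26 → 34.
Second part — alternating steps +1, −3, +1, −3, …: -1, 0, -3, -2, -5, -4 → -7.
Third part goes 1, 6, 7, 13, 20, 33 → 53 (each term is the sum of the two before it).
Putting it together: [34; -7; 53].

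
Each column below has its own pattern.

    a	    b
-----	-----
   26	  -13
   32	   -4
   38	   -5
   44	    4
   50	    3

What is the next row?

Column a: +6 each step; 26, 32, 38, 44, 50 → 56.
Column b: alternating steps +9, −1, +9, −1, …, so -13, -4, -5, 4, 3 → 12.
So the next row is 56  12.

56  12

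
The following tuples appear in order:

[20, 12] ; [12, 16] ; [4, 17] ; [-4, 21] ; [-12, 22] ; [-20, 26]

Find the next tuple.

For the first slot, −8 each step: 20, 12, 4, -4, -12, -20 → -28.
Second slot — alternating steps +4, +1, +4, +1, …: 12, 16, 17, 21, 22, 26 → 27.
Putting it together: [-28, 27].

[-28, 27]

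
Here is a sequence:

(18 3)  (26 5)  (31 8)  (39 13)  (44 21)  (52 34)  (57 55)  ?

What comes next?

(65 89)

First entry: alternating steps +8, +5, +8, +5, …; 18, 26, 31, 39, 44, 52, 57 → 65.
Second entry: each term is the sum of the two before it, so 3, 5, 8, 13, 21, 34, 55 → 89.
Putting it together: (65 89).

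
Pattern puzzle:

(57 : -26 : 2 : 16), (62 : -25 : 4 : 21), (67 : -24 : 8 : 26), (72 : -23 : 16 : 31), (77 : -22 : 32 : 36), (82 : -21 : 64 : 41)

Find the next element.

First coordinate: +5 each step; 57, 62, 67, 72, 77, 82 → 87.
Second coordinate: +1 each step, so -26, -25, -24, -23, -22, -21 → -20.
Third coordinate goes 2, 4, 8, 16, 32, 64 → 128 (×2 each step).
Fourth coordinate: 16, 21, 26, 31, 36, 41 → 46 (+5 each step).
Combining the parts gives (87 : -20 : 128 : 46).

(87 : -20 : 128 : 46)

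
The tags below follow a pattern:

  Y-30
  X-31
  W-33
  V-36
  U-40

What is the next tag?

T-45

Letter — letters move back 1 place in the alphabet: Y, X, W, V, U → T.
Second component: 30, 31, 33, 36, 40 → 45 (differences are 1, 2, 3, … (increasing by 1 each time)).
So the next tag is T-45.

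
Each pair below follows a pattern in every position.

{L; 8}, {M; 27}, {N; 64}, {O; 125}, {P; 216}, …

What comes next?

For the letter, letters move forward 1 place in the alphabet: L, M, N, O, P → Q.
Second value goes 8, 27, 64, 125, 216 → 343 (perfect cubes: 2³, 3³, 4³, …).
So the next pair is {Q; 343}.

{Q; 343}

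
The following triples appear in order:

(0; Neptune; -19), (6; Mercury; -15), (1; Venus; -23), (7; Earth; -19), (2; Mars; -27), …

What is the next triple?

For the first coordinate, alternating steps +6, −5, +6, −5, …: 0, 6, 1, 7, 2 → 8.
Planet: runs through the planets Mercury→Neptune; Neptune, Mercury, Venus, Earth, Mars → Jupiter.
Third coordinate: -19, -15, -23, -19, -27 → -23 (alternating steps +4, −8, +4, −8, …).
So the next triple is (8; Jupiter; -23).

(8; Jupiter; -23)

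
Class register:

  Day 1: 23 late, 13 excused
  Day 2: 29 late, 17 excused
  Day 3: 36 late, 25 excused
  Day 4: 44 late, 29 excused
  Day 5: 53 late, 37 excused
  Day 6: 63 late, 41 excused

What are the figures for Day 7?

Late: 23, 29, 36, 44, 53, 63 → 74 (differences are 6, 7, 8, … (increasing by 1 each time)).
Excused: alternating steps +4, +8, +4, +8, …, so 13, 17, 25, 29, 37, 41 → 49.
Putting it together: 74 late, 49 excused.

74 late, 49 excused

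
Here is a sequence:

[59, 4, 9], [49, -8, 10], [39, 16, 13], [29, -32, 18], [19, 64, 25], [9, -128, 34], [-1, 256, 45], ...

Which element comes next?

First entry — −10 each step: 59, 49, 39, 29, 19, 9, -1 → -11.
Second entry goes 4, -8, 16, -32, 64, -128, 256 → -512 (×(-2) each step).
For the third entry, differences are 1, 3, 5, … (increasing by 2 each time): 9, 10, 13, 18, 25, 34, 45 → 58.
Putting it together: [-11, -512, 58].

[-11, -512, 58]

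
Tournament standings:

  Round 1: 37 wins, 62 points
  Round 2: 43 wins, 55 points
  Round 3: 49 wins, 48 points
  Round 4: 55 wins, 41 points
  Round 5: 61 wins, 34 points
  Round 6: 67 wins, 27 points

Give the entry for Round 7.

73 wins, 20 points

Wins: +6 each step, so 37, 43, 49, 55, 61, 67 → 73.
Points: 62, 55, 48, 41, 34, 27 → 20 (−7 each step).
Putting it together: 73 wins, 20 points.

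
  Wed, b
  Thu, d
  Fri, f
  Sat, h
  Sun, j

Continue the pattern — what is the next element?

Day: Wed, Thu, Fri, Sat, Sun → Mon (runs through the weekdays Mon→Sun).
Letter goes b, d, f, h, j → l (letters move forward 2 places in the alphabet).
So the next element is Mon, l.

Mon, l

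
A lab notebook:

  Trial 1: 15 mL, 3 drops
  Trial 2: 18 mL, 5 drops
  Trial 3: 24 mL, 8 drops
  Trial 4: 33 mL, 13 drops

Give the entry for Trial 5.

ML: differences are 3, 6, 9, … (increasing by 3 each time); 15, 18, 24, 33 → 45.
Drops goes 3, 5, 8, 13 → 21 (each term is the sum of the two before it).
Putting it together: 45 mL, 21 drops.

45 mL, 21 drops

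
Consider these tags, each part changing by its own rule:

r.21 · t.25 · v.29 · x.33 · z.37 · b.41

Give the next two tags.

For the letter, letters move forward 2 places in the alphabet, wrapping Z→A: r, t, v, x, z, b → d → f.
For the second component, +4 each step: 21, 25, 29, 33, 37, 41 → 45 → 49.
Putting the parts together: d.45 and then f.49.

d.45, f.49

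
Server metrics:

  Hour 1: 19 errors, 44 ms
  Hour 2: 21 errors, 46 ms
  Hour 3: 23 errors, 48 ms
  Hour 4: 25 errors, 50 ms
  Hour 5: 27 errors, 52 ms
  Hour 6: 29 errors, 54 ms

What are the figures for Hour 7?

31 errors, 56 ms

Errors: +2 each step; 19, 21, 23, 25, 27, 29 → 31.
Ms: +2 each step; 44, 46, 48, 50, 52, 54 → 56.
Combining the parts gives 31 errors, 56 ms.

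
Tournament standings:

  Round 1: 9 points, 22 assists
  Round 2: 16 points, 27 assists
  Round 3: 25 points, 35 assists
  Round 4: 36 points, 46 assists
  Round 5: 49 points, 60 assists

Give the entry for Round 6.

For the points, perfect squares: 3², 4², 5², …: 9, 16, 25, 36, 49 → 64.
Assists: differences are 5, 8, 11, … (increasing by 3 each time); 22, 27, 35, 46, 60 → 77.
Combining the parts gives 64 points, 77 assists.

64 points, 77 assists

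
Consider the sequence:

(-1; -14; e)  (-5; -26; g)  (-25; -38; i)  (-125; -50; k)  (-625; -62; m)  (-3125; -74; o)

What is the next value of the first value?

-15625

First value goes -1, -5, -25, -125, -625, -3125 → -15625 (×5 each step).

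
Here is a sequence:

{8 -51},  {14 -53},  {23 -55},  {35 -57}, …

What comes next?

{50 -59}

First part: differences are 6, 9, 12, … (increasing by 3 each time); 8, 14, 23, 35 → 50.
Second part: −2 each step; -51, -53, -55, -57 → -59.
So the next term is {50 -59}.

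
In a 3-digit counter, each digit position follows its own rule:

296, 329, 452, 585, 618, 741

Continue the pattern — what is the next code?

874

First digit — +1 each step, mod 10: 2, 3, 4, 5, 6, 7 → 8.
Second digit: +3 each step, mod 10, so 9, 2, 5, 8, 1, 4 → 7.
Third digit goes 6, 9, 2, 5, 8, 1 → 4 (+3 each step, mod 10).
So the next code is 874.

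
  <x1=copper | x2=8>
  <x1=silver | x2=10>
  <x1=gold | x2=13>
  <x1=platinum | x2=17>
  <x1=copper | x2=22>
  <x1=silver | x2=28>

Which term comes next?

<x1=gold | x2=35>

X1: repeats copper → silver → gold → platinum; copper, silver, gold, platinum, copper, silver → gold.
X2 goes 8, 10, 13, 17, 22, 28 → 35 (differences are 2, 3, 4, … (increasing by 1 each time)).
So the next term is <x1=gold | x2=35>.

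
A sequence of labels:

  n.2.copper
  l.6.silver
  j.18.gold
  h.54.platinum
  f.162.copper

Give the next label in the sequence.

d.486.silver

Letter: n, l, j, h, f → d (letters move back 2 places in the alphabet).
Second component: 2, 6, 18, 54, 162 → 486 (×3 each step).
Metal: repeats copper → silver → gold → platinum; copper, silver, gold, platinum, copper → silver.
Combining the parts gives d.486.silver.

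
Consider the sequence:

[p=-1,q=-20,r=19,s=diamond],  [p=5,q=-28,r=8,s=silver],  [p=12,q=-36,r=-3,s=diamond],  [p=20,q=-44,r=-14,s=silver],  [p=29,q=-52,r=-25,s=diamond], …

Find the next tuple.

P: differences are 6, 7, 8, … (increasing by 1 each time), so -1, 5, 12, 20, 29 → 39.
For the q, −8 each step: -20, -28, -36, -44, -52 → -60.
For the r, −11 each step: 19, 8, -3, -14, -25 → -36.
S: alternates diamond ↔ silver; diamond, silver, diamond, silver, diamond → silver.
So the next tuple is [p=39,q=-60,r=-36,s=silver].

[p=39,q=-60,r=-36,s=silver]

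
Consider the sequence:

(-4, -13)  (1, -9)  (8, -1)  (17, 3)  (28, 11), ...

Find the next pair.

(41, 15)

First coordinate — differences are 5, 7, 9, … (increasing by 2 each time): -4, 1, 8, 17, 28 → 41.
Second coordinate — alternating steps +4, +8, +4, +8, …: -13, -9, -1, 3, 11 → 15.
Putting it together: (41, 15).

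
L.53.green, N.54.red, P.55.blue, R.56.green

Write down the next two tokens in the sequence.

Letter goes L, N, P, R → T → V (letters move forward 2 places in the alphabet).
Second component: +1 each step, so 53, 54, 55, 56 → 57 → 58.
For the colour, repeats green → red → blue: green, red, blue, green → red → blue.
So the next two tokens are T.57.red and V.58.blue.

T.57.red, V.58.blue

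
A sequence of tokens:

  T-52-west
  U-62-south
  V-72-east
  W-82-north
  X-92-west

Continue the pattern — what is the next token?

Y-102-south

Letter: letters move forward 1 place in the alphabet, so T, U, V, W, X → Y.
For the second component, +10 each step: 52, 62, 72, 82, 92 → 102.
For the direction, repeats west → south → east → north: west, south, east, north, west → south.
So the next token is Y-102-south.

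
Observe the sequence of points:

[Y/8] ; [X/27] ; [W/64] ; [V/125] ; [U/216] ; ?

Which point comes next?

[T/343]

For the letter, letters move back 1 place in the alphabet: Y, X, W, V, U → T.
Second slot: 8, 27, 64, 125, 216 → 343 (perfect cubes: 2³, 3³, 4³, …).
So the next point is [T/343].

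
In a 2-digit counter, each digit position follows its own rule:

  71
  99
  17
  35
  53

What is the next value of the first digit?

For the first digit, +2 each step, mod 10: 7, 9, 1, 3, 5 → 7.

7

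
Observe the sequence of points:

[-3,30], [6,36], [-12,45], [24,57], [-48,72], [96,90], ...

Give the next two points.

[-192,111], [384,135]

For the first coordinate, ×(-2) each step: -3, 6, -12, 24, -48, 96 → -192 → 384.
Second coordinate: 30, 36, 45, 57, 72, 90 → 111 → 135 (differences are 6, 9, 12, … (increasing by 3 each time)).
So the next two points are [-192,111] and [384,135].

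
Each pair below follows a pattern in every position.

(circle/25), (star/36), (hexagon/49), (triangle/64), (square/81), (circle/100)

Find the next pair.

Shape goes circle, star, hexagon, triangle, square, circle → star (repeats circle → star → hexagon → triangle → square).
Second coordinate — perfect squares: 5², 6², 7², …: 25, 36, 49, 64, 81, 100 → 121.
So the next pair is (star/121).

(star/121)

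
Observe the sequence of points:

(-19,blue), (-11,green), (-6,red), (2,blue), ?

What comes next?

For the first entry, alternating steps +8, +5, +8, +5, …: -19, -11, -6, 2 → 7.
Colour: blue, green, red, blue → green (repeats blue → green → red).
So the next point is (7,green).

(7,green)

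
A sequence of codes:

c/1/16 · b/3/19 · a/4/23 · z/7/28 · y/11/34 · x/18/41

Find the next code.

Letter: c, b, a, z, y, x → w (letters move back 1 place in the alphabet, wrapping A→Z).
For the second component, each term is the sum of the two before it: 1, 3, 4, 7, 11, 18 → 29.
Third component — differences are 3, 4, 5, … (increasing by 1 each time): 16, 19, 23, 28, 34, 41 → 49.
Putting it together: w/29/49.

w/29/49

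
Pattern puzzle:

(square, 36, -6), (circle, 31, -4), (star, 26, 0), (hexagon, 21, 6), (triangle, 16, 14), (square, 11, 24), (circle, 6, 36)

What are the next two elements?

Shape — repeats square → circle → star → hexagon → triangle: square, circle, star, hexagon, triangle, square, circle → star → hexagon.
Second part: 36, 31, 26, 21, 16, 11, 6 → 1 → -4 (−5 each step).
Third part: differences are 2, 4, 6, … (increasing by 2 each time); -6, -4, 0, 6, 14, 24, 36 → 50 → 66.
So the next two elements are (star, 1, 50) and (hexagon, -4, 66).

(star, 1, 50), (hexagon, -4, 66)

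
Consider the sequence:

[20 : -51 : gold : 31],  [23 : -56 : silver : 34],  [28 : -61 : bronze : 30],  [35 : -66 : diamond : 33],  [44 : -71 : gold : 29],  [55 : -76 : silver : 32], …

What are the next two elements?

First part: differences are 3, 5, 7, … (increasing by 2 each time); 20, 23, 28, 35, 44, 55 → 68 → 83.
Second part: -51, -56, -61, -66, -71, -76 → -81 → -86 (−5 each step).
Rank — repeats gold → silver → bronze → diamond: gold, silver, bronze, diamond, gold, silver → bronze → diamond.
For the fourth part, alternating steps +3, −4, +3, −4, …: 31, 34, 30, 33, 29, 32 → 28 → 31.
So the next two elements are [68 : -81 : bronze : 28] and [83 : -86 : diamond : 31].

[68 : -81 : bronze : 28], [83 : -86 : diamond : 31]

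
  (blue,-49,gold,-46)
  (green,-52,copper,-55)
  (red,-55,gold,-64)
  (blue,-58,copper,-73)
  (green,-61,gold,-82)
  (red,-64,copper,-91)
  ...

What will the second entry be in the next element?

For the second entry, −3 each step: -49, -52, -55, -58, -61, -64 → -67.

-67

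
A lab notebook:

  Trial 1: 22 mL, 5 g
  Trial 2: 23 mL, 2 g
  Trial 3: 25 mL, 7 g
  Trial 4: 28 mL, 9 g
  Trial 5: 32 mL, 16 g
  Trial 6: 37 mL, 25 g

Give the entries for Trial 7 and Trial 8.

ML: differences are 1, 2, 3, … (increasing by 1 each time), so 22, 23, 25, 28, 32, 37 → 43 → 50.
G — each term is the sum of the two before it: 5, 2, 7, 9, 16, 25 → 41 → 66.
So the next two records are 43 mL, 41 g and 50 mL, 66 g.

43 mL, 41 g; 50 mL, 66 g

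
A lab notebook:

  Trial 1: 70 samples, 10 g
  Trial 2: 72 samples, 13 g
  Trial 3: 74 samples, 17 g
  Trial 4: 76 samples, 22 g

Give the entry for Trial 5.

78 samples, 28 g

Samples goes 70, 72, 74, 76 → 78 (+2 each step).
G: differences are 3, 4, 5, … (increasing by 1 each time), so 10, 13, 17, 22 → 28.
Combining the parts gives 78 samples, 28 g.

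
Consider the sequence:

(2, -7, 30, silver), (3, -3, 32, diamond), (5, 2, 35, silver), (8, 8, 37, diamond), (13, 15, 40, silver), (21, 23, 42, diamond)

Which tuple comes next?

(34, 32, 45, silver)

First part: each term is the sum of the two before it, so 2, 3, 5, 8, 13, 21 → 34.
Second part: differences are 4, 5, 6, … (increasing by 1 each time); -7, -3, 2, 8, 15, 23 → 32.
For the third part, alternating steps +2, +3, +2, +3, …: 30, 32, 35, 37, 40, 42 → 45.
Rank: silver, diamond, silver, diamond, silver, diamond → silver (alternates silver ↔ diamond).
Combining the parts gives (34, 32, 45, silver).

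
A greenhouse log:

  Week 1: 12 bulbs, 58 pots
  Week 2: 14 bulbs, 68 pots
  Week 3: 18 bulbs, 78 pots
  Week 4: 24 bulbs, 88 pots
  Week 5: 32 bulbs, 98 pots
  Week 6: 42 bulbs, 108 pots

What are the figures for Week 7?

54 bulbs, 118 pots

Bulbs goes 12, 14, 18, 24, 32, 42 → 54 (differences are 2, 4, 6, … (increasing by 2 each time)).
Pots — +10 each step: 58, 68, 78, 88, 98, 108 → 118.
So the next line is 54 bulbs, 118 pots.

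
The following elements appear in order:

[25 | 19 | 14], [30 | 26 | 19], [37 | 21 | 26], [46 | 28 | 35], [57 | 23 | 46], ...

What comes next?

For the first component, differences are 5, 7, 9, … (increasing by 2 each time): 25, 30, 37, 46, 57 → 70.
Second component — alternating steps +7, −5, +7, −5, …: 19, 26, 21, 28, 23 → 30.
For the third component, always 11 less than the first component: 14, 19, 26, 35, 46 → 59.
Combining the parts gives [70 | 30 | 59].

[70 | 30 | 59]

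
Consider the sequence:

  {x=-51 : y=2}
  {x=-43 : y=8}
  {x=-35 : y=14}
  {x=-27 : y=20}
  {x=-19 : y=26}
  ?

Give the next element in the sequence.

{x=-11 : y=32}

For the x, +8 each step: -51, -43, -35, -27, -19 → -11.
Y — +6 each step: 2, 8, 14, 20, 26 → 32.
Combining the parts gives {x=-11 : y=32}.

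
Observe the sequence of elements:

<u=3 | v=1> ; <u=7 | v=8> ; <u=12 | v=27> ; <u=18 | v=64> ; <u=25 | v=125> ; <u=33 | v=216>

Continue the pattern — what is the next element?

<u=42 | v=343>

U: differences are 4, 5, 6, … (increasing by 1 each time), so 3, 7, 12, 18, 25, 33 → 42.
V — perfect cubes: 1³, 2³, 3³, …: 1, 8, 27, 64, 125, 216 → 343.
Combining the parts gives <u=42 | v=343>.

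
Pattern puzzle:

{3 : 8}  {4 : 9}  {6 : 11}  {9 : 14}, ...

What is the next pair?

{13 : 18}

For the first coordinate, differences are 1, 2, 3, … (increasing by 1 each time): 3, 4, 6, 9 → 13.
Second coordinate: always 5 more than the first coordinate, so 8, 9, 11, 14 → 18.
So the next pair is {13 : 18}.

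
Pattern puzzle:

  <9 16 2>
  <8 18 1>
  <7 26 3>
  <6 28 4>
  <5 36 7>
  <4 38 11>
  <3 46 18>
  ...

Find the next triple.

<2 48 29>

First entry — −1 each step: 9, 8, 7, 6, 5, 4, 3 → 2.
Second entry goes 16, 18, 26, 28, 36, 38, 46 → 48 (alternating steps +2, +8, +2, +8, …).
Third entry goes 2, 1, 3, 4, 7, 11, 18 → 29 (each term is the sum of the two before it).
Combining the parts gives <2 48 29>.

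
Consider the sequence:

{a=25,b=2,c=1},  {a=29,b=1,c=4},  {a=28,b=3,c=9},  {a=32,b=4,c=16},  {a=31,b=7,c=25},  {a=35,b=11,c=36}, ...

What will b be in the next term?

B: each term is the sum of the two before it; 2, 1, 3, 4, 7, 11 → 18.

18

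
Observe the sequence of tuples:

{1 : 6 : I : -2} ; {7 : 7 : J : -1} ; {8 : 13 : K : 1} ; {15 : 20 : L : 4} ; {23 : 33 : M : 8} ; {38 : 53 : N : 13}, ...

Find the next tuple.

First coordinate — each term is the sum of the two before it: 1, 7, 8, 15, 23, 38 → 61.
Second coordinate: 6, 7, 13, 20, 33, 53 → 86 (each term is the sum of the two before it).
For the letter, letters move forward 1 place in the alphabet: I, J, K, L, M, N → O.
For the fourth coordinate, differences are 1, 2, 3, … (increasing by 1 each time): -2, -1, 1, 4, 8, 13 → 19.
So the next tuple is {61 : 86 : O : 19}.

{61 : 86 : O : 19}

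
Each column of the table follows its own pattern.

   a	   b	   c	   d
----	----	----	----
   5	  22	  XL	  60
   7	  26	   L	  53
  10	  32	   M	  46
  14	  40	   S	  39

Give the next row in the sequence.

19  50  XS  32

For the column a, differences are 2, 3, 4, … (increasing by 1 each time): 5, 7, 10, 14 → 19.
Column b: differences are 4, 6, 8, … (increasing by 2 each time), so 22, 26, 32, 40 → 50.
Column c: XL, L, M, S → XS (runs backward through clothing sizes XS→XL).
For the column d, −7 each step: 60, 53, 46, 39 → 32.
Putting it together: 19  50  XS  32.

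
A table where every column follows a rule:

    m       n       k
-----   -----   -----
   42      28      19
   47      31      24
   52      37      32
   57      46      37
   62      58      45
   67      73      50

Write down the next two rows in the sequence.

72  91  58; 77  112  63

For the column m, +5 each step: 42, 47, 52, 57, 62, 67 → 72 → 77.
Column n: 28, 31, 37, 46, 58, 73 → 91 → 112 (differences are 3, 6, 9, … (increasing by 3 each time)).
Column k — alternating steps +5, +8, +5, +8, …: 19, 24, 32, 37, 45, 50 → 58 → 63.
Putting the parts together: 72  91  58 and then 77  112  63.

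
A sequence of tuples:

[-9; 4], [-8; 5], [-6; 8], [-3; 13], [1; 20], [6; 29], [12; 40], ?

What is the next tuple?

First value: differences are 1, 2, 3, … (increasing by 1 each time); -9, -8, -6, -3, 1, 6, 12 → 19.
For the second value, differences are 1, 3, 5, … (increasing by 2 each time): 4, 5, 8, 13, 20, 29, 40 → 53.
Combining the parts gives [19; 53].

[19; 53]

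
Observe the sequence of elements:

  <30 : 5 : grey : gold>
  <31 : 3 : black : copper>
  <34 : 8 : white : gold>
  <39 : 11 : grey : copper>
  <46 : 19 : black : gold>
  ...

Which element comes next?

<55 : 30 : white : copper>

First value: differences are 1, 3, 5, … (increasing by 2 each time), so 30, 31, 34, 39, 46 → 55.
Second value — each term is the sum of the two before it: 5, 3, 8, 11, 19 → 30.
Shade goes grey, black, white, grey, black → white (repeats grey → black → white).
Metal goes gold, copper, gold, copper, gold → copper (alternates gold ↔ copper).
Combining the parts gives <55 : 30 : white : copper>.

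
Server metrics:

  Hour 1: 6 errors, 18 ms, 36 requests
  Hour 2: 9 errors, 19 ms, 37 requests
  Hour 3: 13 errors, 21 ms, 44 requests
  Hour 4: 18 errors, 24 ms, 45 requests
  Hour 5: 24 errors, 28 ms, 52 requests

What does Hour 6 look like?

Errors: 6, 9, 13, 18, 24 → 31 (differences are 3, 4, 5, … (increasing by 1 each time)).
Ms: 18, 19, 21, 24, 28 → 33 (differences are 1, 2, 3, … (increasing by 1 each time)).
Requests: 36, 37, 44, 45, 52 → 53 (alternating steps +1, +7, +1, +7, …).
So the next line is 31 errors, 33 ms, 53 requests.

31 errors, 33 ms, 53 requests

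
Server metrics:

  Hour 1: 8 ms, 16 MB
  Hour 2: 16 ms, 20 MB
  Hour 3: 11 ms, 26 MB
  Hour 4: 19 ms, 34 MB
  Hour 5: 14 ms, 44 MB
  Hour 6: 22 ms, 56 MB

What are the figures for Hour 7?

For the ms, alternating steps +8, −5, +8, −5, …: 8, 16, 11, 19, 14, 22 → 17.
MB — differences are 4, 6, 8, … (increasing by 2 each time): 16, 20, 26, 34, 44, 56 → 70.
So the next row is 17 ms, 70 MB.

17 ms, 70 MB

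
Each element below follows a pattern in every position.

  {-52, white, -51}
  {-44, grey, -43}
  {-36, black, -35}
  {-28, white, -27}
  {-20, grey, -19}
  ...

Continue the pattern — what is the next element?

First part: +8 each step, so -52, -44, -36, -28, -20 → -12.
Shade: white, grey, black, white, grey → black (repeats white → grey → black).
Third part: always 1 more than the first part, so -51, -43, -35, -27, -19 → -11.
Combining the parts gives {-12, black, -11}.

{-12, black, -11}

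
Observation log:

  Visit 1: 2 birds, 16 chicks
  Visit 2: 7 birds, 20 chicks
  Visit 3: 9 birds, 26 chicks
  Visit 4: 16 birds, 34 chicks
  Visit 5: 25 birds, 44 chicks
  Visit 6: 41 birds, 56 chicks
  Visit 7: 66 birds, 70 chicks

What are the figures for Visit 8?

107 birds, 86 chicks

Birds: each term is the sum of the two before it, so 2, 7, 9, 16, 25, 41, 66 → 107.
Chicks — differences are 4, 6, 8, … (increasing by 2 each time): 16, 20, 26, 34, 44, 56, 70 → 86.
So the next line is 107 birds, 86 chicks.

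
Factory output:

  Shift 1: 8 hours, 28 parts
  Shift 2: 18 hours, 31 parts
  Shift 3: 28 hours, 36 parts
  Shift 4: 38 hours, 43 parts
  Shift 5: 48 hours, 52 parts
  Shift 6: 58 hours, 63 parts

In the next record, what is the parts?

Parts: differences are 3, 5, 7, … (increasing by 2 each time); 28, 31, 36, 43, 52, 63 → 76.

76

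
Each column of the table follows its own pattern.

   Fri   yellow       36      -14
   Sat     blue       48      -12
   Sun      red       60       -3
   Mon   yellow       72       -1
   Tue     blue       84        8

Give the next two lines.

Day: runs through the weekdays Mon→Sun; Fri, Sat, Sun, Mon, Tue → Wed → Thu.
Colour — repeats yellow → blue → red: yellow, blue, red, yellow, blue → red → yellow.
Third component goes 36, 48, 60, 72, 84 → 96 → 108 (+12 each step).
Fourth component: alternating steps +2, +9, +2, +9, …; -14, -12, -3, -1, 8 → 10 → 19.
So the next two lines are Wed  red  96  10 and Thu  yellow  108  19.

Wed  red  96  10; Thu  yellow  108  19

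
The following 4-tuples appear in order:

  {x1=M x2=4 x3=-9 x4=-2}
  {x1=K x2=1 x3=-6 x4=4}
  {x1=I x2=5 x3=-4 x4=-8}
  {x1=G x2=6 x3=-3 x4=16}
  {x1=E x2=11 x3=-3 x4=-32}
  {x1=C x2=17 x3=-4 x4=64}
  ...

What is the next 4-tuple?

{x1=A x2=28 x3=-6 x4=-128}

X1: letters move back 2 places in the alphabet, so M, K, I, G, E, C → A.
For the x2, each term is the sum of the two before it: 4, 1, 5, 6, 11, 17 → 28.
X3: differences are 3, 2, 1, … (decreasing by 1 each time); -9, -6, -4, -3, -3, -4 → -6.
For the x4, ×(-2) each step: -2, 4, -8, 16, -32, 64 → -128.
So the next 4-tuple is {x1=A x2=28 x3=-6 x4=-128}.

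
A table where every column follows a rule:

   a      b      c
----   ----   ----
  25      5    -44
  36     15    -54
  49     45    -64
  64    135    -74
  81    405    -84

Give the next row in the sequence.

Column a — perfect squares: 5², 6², 7², …: 25, 36, 49, 64, 81 → 100.
Column b goes 5, 15, 45, 135, 405 → 1215 (×3 each step).
For the column c, −10 each step: -44, -54, -64, -74, -84 → -94.
Putting it together: 100  1215  -94.

100  1215  -94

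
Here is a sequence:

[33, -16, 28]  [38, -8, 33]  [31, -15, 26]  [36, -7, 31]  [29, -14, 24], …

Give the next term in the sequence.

[34, -6, 29]

First entry: alternating steps +5, −7, +5, −7, …, so 33, 38, 31, 36, 29 → 34.
Second entry: alternating steps +8, −7, +8, −7, …; -16, -8, -15, -7, -14 → -6.
Third entry: 28, 33, 26, 31, 24 → 29 (always 5 less than the first entry).
Combining the parts gives [34, -6, 29].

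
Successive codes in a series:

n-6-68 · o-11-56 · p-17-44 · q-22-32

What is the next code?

r-28-20

Letter — letters move forward 1 place in the alphabet: n, o, p, q → r.
For the second component, alternating steps +5, +6, +5, +6, …: 6, 11, 17, 22 → 28.
Third component — −12 each step: 68, 56, 44, 32 → 20.
Putting it together: r-28-20.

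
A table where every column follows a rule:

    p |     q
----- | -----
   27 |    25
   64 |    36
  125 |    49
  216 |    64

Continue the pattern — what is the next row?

Column p — perfect cubes: 3³, 4³, 5³, …: 27, 64, 125, 216 → 343.
Column q — perfect squares: 5², 6², 7², …: 25, 36, 49, 64 → 81.
So the next row is 343  81.

343  81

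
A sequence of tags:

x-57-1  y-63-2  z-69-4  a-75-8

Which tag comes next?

b-81-16

Letter — letters move forward 1 place in the alphabet, wrapping Z→A: x, y, z, a → b.
Second component goes 57, 63, 69, 75 → 81 (+6 each step).
Third component: ×2 each step; 1, 2, 4, 8 → 16.
Putting it together: b-81-16.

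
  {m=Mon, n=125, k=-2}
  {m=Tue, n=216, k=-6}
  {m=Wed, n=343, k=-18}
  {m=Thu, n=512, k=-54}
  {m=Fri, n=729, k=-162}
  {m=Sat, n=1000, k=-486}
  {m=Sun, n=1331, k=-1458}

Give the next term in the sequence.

{m=Mon, n=1728, k=-4374}

M: runs through the weekdays Mon→Sun, so Mon, Tue, Wed, Thu, Fri, Sat, Sun → Mon.
For the n, perfect cubes: 5³, 6³, 7³, …: 125, 216, 343, 512, 729, 1000, 1331 → 1728.
K: ×3 each step; -2, -6, -18, -54, -162, -486, -1458 → -4374.
Putting it together: {m=Mon, n=1728, k=-4374}.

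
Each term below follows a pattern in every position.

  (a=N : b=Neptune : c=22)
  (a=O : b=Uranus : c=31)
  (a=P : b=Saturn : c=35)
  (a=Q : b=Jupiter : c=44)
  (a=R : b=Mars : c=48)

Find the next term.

(a=S : b=Earth : c=57)

A: letters move forward 1 place in the alphabet, so N, O, P, Q, R → S.
For the b, runs backward through the planets Mercury→Neptune: Neptune, Uranus, Saturn, Jupiter, Mars → Earth.
C: alternating steps +9, +4, +9, +4, …; 22, 31, 35, 44, 48 → 57.
So the next term is (a=S : b=Earth : c=57).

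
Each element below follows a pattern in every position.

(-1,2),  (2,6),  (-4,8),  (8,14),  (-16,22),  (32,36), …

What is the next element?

(-64,58)

First component: ×(-2) each step, so -1, 2, -4, 8, -16, 32 → -64.
Second component: each term is the sum of the two before it, so 2, 6, 8, 14, 22, 36 → 58.
Putting it together: (-64,58).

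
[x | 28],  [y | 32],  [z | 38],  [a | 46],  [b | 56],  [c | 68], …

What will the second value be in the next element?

82

For the second value, differences are 4, 6, 8, … (increasing by 2 each time): 28, 32, 38, 46, 56, 68 → 82.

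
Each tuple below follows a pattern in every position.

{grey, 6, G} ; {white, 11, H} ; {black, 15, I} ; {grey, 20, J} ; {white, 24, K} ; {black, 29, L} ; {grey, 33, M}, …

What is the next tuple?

Shade goes grey, white, black, grey, white, black, grey → white (repeats grey → white → black).
Second entry: alternating steps +5, +4, +5, +4, …, so 6, 11, 15, 20, 24, 29, 33 → 38.
Letter goes G, H, I, J, K, L, M → N (letters move forward 1 place in the alphabet).
Putting it together: {white, 38, N}.

{white, 38, N}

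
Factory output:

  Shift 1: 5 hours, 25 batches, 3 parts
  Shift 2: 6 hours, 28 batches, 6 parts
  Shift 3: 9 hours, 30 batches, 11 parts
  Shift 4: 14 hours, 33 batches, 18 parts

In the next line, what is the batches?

Batches: alternating steps +3, +2, +3, +2, …, so 25, 28, 30, 33 → 35.

35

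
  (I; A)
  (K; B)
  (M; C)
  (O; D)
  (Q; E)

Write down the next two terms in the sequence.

(S; F), (U; G)

First letter: letters move forward 2 places in the alphabet; I, K, M, O, Q → S → U.
Second letter — letters move forward 1 place in the alphabet: A, B, C, D, E → F → G.
So the next two terms are (S; F) and (U; G).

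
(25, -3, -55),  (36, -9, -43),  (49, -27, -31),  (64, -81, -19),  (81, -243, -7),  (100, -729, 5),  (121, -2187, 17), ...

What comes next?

First component: 25, 36, 49, 64, 81, 100, 121 → 144 (perfect squares: 5², 6², 7², …).
Second component — ×3 each step: -3, -9, -27, -81, -243, -729, -2187 → -6561.
Third component: +12 each step; -55, -43, -31, -19, -7, 5, 17 → 29.
Putting it together: (144, -6561, 29).

(144, -6561, 29)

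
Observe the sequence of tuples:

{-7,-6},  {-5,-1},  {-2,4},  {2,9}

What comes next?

{7,14}

First part: differences are 2, 3, 4, … (increasing by 1 each time); -7, -5, -2, 2 → 7.
Second part goes -6, -1, 4, 9 → 14 (+5 each step).
Putting it together: {7,14}.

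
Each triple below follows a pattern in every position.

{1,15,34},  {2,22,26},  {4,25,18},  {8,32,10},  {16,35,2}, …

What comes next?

{32,42,-6}

First coordinate: 1, 2, 4, 8, 16 → 32 (×2 each step).
Second coordinate goes 15, 22, 25, 32, 35 → 42 (alternating steps +7, +3, +7, +3, …).
Third coordinate: −8 each step; 34, 26, 18, 10, 2 → -6.
Putting it together: {32,42,-6}.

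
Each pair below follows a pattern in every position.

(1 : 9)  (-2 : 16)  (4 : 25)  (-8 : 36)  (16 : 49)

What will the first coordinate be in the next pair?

First coordinate: ×(-2) each step, so 1, -2, 4, -8, 16 → -32.

-32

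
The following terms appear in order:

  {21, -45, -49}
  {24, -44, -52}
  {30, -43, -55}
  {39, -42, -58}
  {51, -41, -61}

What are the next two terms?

{66, -40, -64}, {84, -39, -67}

First value: differences are 3, 6, 9, … (increasing by 3 each time); 21, 24, 30, 39, 51 → 66 → 84.
Second value: +1 each step; -45, -44, -43, -42, -41 → -40 → -39.
Third value: −3 each step, so -49, -52, -55, -58, -61 → -64 → -67.
Putting the parts together: {66, -40, -64} and then {84, -39, -67}.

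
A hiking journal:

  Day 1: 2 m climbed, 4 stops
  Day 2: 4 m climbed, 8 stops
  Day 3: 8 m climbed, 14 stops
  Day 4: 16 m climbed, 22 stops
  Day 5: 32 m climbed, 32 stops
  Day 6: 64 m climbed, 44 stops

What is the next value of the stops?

Stops — differences are 4, 6, 8, … (increasing by 2 each time): 4, 8, 14, 22, 32, 44 → 58.

58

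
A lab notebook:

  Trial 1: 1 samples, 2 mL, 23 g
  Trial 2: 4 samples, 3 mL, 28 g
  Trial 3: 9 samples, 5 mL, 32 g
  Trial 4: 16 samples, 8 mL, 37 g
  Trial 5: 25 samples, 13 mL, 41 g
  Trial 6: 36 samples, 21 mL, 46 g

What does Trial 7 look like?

Samples goes 1, 4, 9, 16, 25, 36 → 49 (perfect squares: 1², 2², 3², …).
ML: 2, 3, 5, 8, 13, 21 → 34 (each term is the sum of the two before it).
G: alternating steps +5, +4, +5, +4, …; 23, 28, 32, 37, 41, 46 → 50.
Putting it together: 49 samples, 34 mL, 50 g.

49 samples, 34 mL, 50 g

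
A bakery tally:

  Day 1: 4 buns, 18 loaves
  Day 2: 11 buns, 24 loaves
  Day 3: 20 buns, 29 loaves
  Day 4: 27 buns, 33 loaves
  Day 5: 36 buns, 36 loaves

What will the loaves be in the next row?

Loaves: differences are 6, 5, 4, … (decreasing by 1 each time); 18, 24, 29, 33, 36 → 38.

38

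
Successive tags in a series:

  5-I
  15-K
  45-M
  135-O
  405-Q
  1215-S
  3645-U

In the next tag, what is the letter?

W

Letter: letters move forward 2 places in the alphabet; I, K, M, O, Q, S, U → W.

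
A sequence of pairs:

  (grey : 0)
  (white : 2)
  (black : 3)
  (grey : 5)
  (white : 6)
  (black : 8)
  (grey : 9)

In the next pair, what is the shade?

white

Shade: repeats grey → white → black; grey, white, black, grey, white, black, grey → white.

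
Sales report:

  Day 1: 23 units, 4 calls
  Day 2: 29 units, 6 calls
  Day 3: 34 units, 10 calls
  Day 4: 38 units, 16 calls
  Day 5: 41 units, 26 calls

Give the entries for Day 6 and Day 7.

43 units, 42 calls; 44 units, 68 calls

For the units, differences are 6, 5, 4, … (decreasing by 1 each time): 23, 29, 34, 38, 41 → 43 → 44.
For the calls, each term is the sum of the two before it: 4, 6, 10, 16, 26 → 42 → 68.
So the next two rows are 43 units, 42 calls and 44 units, 68 calls.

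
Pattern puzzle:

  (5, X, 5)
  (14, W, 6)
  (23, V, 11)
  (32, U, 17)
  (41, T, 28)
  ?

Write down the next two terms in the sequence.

(50, S, 45), (59, R, 73)

First value: +9 each step; 5, 14, 23, 32, 41 → 50 → 59.
Letter: letters move back 1 place in the alphabet, so X, W, V, U, T → S → R.
Third value goes 5, 6, 11, 17, 28 → 45 → 73 (each term is the sum of the two before it).
So the next two terms are (50, S, 45) and (59, R, 73).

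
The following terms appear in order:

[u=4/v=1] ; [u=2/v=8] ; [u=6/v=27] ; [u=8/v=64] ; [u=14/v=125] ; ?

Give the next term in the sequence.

[u=22/v=216]

U goes 4, 2, 6, 8, 14 → 22 (each term is the sum of the two before it).
V: perfect cubes: 1³, 2³, 3³, …, so 1, 8, 27, 64, 125 → 216.
So the next term is [u=22/v=216].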